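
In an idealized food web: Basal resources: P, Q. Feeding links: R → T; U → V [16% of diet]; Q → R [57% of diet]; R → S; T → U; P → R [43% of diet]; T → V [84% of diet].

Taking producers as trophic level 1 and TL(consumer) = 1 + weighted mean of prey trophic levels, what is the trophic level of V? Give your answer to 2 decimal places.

4.16

R: 1 + (0.43×1 + 0.57×1) = 2
S: 1 + 2 = 3
T: 1 + 2 = 3
U: 1 + 3 = 4
V: 1 + (0.84×3 + 0.16×4) = 4.16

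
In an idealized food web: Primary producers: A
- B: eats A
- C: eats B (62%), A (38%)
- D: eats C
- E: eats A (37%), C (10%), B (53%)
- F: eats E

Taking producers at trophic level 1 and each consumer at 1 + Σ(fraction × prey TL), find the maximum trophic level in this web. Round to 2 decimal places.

3.69

B: 1 + 1 = 2
C: 1 + (0.62×2 + 0.38×1) = 2.62
D: 1 + 2.62 = 3.62
E: 1 + (0.37×1 + 0.1×2.62 + 0.53×2) = 2.692
F: 1 + 2.692 = 3.692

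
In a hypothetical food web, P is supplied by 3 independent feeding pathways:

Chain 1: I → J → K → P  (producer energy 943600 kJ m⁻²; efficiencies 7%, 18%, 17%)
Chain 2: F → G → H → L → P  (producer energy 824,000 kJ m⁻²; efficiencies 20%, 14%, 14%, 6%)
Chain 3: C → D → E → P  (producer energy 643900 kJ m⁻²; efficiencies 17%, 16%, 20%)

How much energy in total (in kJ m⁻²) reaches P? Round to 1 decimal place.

5717.8 kJ m⁻²

Chain 1: 943600 × 0.07 × 0.18 × 0.17 = 2021.1912 kJ m⁻²
Chain 2: 824000 × 0.2 × 0.14 × 0.14 × 0.06 = 193.8048 kJ m⁻²
Chain 3: 643900 × 0.17 × 0.16 × 0.2 = 3502.816 kJ m⁻²
Total at P: 2021.1912 + 193.8048 + 3502.816 = 5717.812 kJ m⁻²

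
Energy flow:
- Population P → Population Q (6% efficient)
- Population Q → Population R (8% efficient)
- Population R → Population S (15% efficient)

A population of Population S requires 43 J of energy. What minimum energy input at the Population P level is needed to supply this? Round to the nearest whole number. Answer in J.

Cumulative transfer efficiency: 0.06 × 0.08 × 0.15 = 0.00072
Population P energy = 43 / 0.00072 = 59722 J

59722 J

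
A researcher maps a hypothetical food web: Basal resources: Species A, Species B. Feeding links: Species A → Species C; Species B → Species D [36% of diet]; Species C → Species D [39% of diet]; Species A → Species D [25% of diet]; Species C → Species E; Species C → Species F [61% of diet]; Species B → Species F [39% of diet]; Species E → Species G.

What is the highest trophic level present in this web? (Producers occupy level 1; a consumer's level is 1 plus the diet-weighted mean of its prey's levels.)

4

Species C: 1 + 1 = 2
Species D: 1 + (0.36×1 + 0.39×2 + 0.25×1) = 2.39
Species E: 1 + 2 = 3
Species F: 1 + (0.61×2 + 0.39×1) = 2.61
Species G: 1 + 3 = 4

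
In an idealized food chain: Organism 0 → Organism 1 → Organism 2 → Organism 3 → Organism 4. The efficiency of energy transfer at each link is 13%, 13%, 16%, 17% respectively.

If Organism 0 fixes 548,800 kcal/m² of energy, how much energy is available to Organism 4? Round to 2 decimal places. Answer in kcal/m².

Organism 1: 548800 × 0.13 = 71344 kcal/m²
Organism 2: 71344 × 0.13 = 9274.72 kcal/m²
Organism 3: 9274.72 × 0.16 = 1483.9552 kcal/m²
Organism 4: 1483.9552 × 0.17 = 252.272384 kcal/m²

252.27 kcal/m²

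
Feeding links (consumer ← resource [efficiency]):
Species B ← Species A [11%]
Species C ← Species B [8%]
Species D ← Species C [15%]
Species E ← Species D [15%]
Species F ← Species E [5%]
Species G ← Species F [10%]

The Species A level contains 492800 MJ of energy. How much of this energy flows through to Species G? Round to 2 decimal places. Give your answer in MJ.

Species B: 492800 × 0.11 = 54208 MJ
Species C: 54208 × 0.08 = 4336.64 MJ
Species D: 4336.64 × 0.15 = 650.496 MJ
Species E: 650.496 × 0.15 = 97.5744 MJ
Species F: 97.5744 × 0.05 = 4.87872 MJ
Species G: 4.87872 × 0.1 = 0.487872 MJ

0.49 MJ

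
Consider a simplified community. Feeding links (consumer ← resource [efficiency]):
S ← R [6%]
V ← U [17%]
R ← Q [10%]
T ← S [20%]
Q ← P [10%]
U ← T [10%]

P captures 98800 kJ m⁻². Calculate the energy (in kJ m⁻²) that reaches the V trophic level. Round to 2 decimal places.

0.20 kJ m⁻²

Q: 98800 × 0.1 = 9880 kJ m⁻²
R: 9880 × 0.1 = 988 kJ m⁻²
S: 988 × 0.06 = 59.28 kJ m⁻²
T: 59.28 × 0.2 = 11.856 kJ m⁻²
U: 11.856 × 0.1 = 1.1856 kJ m⁻²
V: 1.1856 × 0.17 = 0.201552 kJ m⁻²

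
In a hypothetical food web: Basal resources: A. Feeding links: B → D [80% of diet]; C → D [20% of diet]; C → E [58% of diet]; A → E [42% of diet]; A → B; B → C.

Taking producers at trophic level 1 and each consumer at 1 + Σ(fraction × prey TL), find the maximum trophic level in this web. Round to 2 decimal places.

B: 1 + 1 = 2
C: 1 + 2 = 3
D: 1 + (0.2×3 + 0.8×2) = 3.2
E: 1 + (0.58×3 + 0.42×1) = 3.16

3.20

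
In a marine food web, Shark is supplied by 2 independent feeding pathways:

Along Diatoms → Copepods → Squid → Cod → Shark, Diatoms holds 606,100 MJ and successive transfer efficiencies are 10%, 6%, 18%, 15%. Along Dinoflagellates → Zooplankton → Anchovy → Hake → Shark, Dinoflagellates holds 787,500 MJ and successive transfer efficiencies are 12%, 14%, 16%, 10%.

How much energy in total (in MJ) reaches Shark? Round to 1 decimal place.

Via Diatoms: 606100 × 0.1 × 0.06 × 0.18 × 0.15 = 98.1882 MJ
Via Dinoflagellates: 787500 × 0.12 × 0.14 × 0.16 × 0.1 = 211.68 MJ
Total at Shark: 98.1882 + 211.68 = 309.8682 MJ

309.9 MJ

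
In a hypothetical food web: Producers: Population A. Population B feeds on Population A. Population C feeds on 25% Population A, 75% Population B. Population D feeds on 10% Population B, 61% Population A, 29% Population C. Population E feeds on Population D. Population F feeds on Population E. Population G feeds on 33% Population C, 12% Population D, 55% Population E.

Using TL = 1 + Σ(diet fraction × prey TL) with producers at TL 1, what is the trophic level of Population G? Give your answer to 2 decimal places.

4.20

Population B: 1 + 1 = 2
Population C: 1 + (0.25×1 + 0.75×2) = 2.75
Population D: 1 + (0.1×2 + 0.61×1 + 0.29×2.75) = 2.6075
Population E: 1 + 2.6075 = 3.6075
Population F: 1 + 3.6075 = 4.6075
Population G: 1 + (0.33×2.75 + 0.12×2.6075 + 0.55×3.6075) = 4.204525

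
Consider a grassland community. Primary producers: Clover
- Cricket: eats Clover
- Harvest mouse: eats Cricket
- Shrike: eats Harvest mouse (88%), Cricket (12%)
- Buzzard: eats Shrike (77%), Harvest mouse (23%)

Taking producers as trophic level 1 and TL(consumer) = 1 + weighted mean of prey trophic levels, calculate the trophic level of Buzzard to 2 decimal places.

Cricket: 1 + 1 = 2
Harvest mouse: 1 + 2 = 3
Shrike: 1 + (0.88×3 + 0.12×2) = 3.88
Buzzard: 1 + (0.77×3.88 + 0.23×3) = 4.6776

4.68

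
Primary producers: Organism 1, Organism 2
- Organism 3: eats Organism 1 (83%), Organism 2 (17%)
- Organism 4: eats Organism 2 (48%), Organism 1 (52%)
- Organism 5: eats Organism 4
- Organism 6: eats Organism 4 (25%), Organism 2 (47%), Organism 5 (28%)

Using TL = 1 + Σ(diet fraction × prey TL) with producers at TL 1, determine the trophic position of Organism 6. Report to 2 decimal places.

2.81

Organism 3: 1 + (0.83×1 + 0.17×1) = 2
Organism 4: 1 + (0.48×1 + 0.52×1) = 2
Organism 5: 1 + 2 = 3
Organism 6: 1 + (0.25×2 + 0.47×1 + 0.28×3) = 2.81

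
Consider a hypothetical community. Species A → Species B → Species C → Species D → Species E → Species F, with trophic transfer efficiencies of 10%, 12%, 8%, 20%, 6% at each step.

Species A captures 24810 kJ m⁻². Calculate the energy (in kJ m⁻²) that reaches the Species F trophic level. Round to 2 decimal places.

Species B: 24810 × 0.1 = 2481 kJ m⁻²
Species C: 2481 × 0.12 = 297.72 kJ m⁻²
Species D: 297.72 × 0.08 = 23.8176 kJ m⁻²
Species E: 23.8176 × 0.2 = 4.76352 kJ m⁻²
Species F: 4.76352 × 0.06 = 0.2858112 kJ m⁻²

0.29 kJ m⁻²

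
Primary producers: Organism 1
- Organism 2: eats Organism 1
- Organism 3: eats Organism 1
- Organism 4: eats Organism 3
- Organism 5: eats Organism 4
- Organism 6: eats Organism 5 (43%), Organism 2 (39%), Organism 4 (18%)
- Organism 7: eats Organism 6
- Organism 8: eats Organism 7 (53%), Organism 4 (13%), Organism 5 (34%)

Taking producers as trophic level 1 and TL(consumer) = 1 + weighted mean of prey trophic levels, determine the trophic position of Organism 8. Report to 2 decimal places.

Organism 2: 1 + 1 = 2
Organism 3: 1 + 1 = 2
Organism 4: 1 + 2 = 3
Organism 5: 1 + 3 = 4
Organism 6: 1 + (0.43×4 + 0.39×2 + 0.18×3) = 4.04
Organism 7: 1 + 4.04 = 5.04
Organism 8: 1 + (0.53×5.04 + 0.13×3 + 0.34×4) = 5.4212

5.42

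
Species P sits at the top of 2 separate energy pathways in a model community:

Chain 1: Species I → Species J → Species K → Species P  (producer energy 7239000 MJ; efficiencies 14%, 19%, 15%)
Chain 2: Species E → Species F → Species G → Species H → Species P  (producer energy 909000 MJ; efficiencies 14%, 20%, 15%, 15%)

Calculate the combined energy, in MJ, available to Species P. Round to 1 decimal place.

29456.3 MJ

Chain 1: 7239000 × 0.14 × 0.19 × 0.15 = 28883.61 MJ
Chain 2: 909000 × 0.14 × 0.2 × 0.15 × 0.15 = 572.67 MJ
Total at Species P: 28883.61 + 572.67 = 29456.28 MJ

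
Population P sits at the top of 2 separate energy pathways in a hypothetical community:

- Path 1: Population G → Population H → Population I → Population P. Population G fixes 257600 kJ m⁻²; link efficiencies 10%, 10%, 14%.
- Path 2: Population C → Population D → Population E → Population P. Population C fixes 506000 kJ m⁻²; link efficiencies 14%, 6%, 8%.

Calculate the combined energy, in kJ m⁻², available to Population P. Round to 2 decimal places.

Path 1: 257600 × 0.1 × 0.1 × 0.14 = 360.64 kJ m⁻²
Path 2: 506000 × 0.14 × 0.06 × 0.08 = 340.032 kJ m⁻²
Total at Population P: 360.64 + 340.032 = 700.672 kJ m⁻²

700.67 kJ m⁻²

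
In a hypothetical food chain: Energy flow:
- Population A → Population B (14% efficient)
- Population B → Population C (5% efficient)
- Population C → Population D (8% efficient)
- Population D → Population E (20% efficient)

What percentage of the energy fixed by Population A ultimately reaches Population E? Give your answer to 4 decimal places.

0.0112%

Product of link efficiencies: 0.14 × 0.05 × 0.08 × 0.2 = 0.000112
As a percentage: 0.000112 × 100 = 0.0112%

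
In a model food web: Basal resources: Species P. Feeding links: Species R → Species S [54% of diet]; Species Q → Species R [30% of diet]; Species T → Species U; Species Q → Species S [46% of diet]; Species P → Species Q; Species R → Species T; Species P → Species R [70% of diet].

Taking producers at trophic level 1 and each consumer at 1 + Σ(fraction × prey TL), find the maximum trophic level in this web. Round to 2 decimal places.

4.30

Species Q: 1 + 1 = 2
Species R: 1 + (0.3×2 + 0.7×1) = 2.3
Species S: 1 + (0.46×2 + 0.54×2.3) = 3.162
Species T: 1 + 2.3 = 3.3
Species U: 1 + 3.3 = 4.3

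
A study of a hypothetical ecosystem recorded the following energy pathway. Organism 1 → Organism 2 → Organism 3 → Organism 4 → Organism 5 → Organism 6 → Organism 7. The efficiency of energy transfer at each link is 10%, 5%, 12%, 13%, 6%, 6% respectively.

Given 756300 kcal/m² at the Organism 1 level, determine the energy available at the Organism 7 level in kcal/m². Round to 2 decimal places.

Organism 2: 756300 × 0.1 = 75630 kcal/m²
Organism 3: 75630 × 0.05 = 3781.5 kcal/m²
Organism 4: 3781.5 × 0.12 = 453.78 kcal/m²
Organism 5: 453.78 × 0.13 = 58.9914 kcal/m²
Organism 6: 58.9914 × 0.06 = 3.539484 kcal/m²
Organism 7: 3.539484 × 0.06 = 0.21236904 kcal/m²

0.21 kcal/m²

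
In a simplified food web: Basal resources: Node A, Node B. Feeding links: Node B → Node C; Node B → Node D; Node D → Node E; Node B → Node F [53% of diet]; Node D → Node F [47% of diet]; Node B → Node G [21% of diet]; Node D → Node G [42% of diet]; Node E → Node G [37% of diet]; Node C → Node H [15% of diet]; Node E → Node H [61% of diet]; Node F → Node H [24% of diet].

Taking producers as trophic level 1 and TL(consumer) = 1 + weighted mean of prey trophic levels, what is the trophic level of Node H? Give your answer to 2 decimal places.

3.72

Node C: 1 + 1 = 2
Node D: 1 + 1 = 2
Node E: 1 + 2 = 3
Node F: 1 + (0.53×1 + 0.47×2) = 2.47
Node G: 1 + (0.21×1 + 0.42×2 + 0.37×3) = 3.16
Node H: 1 + (0.15×2 + 0.61×3 + 0.24×2.47) = 3.7228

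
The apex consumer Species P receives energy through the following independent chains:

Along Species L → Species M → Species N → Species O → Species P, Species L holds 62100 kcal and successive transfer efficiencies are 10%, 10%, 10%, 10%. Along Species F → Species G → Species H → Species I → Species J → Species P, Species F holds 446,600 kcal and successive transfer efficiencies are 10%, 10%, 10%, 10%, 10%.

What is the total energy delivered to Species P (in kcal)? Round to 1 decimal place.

Via Species L: 62100 × 0.1 × 0.1 × 0.1 × 0.1 = 6.21 kcal
Via Species F: 446600 × 0.1 × 0.1 × 0.1 × 0.1 × 0.1 = 4.466 kcal
Total at Species P: 6.21 + 4.466 = 10.676 kcal

10.7 kcal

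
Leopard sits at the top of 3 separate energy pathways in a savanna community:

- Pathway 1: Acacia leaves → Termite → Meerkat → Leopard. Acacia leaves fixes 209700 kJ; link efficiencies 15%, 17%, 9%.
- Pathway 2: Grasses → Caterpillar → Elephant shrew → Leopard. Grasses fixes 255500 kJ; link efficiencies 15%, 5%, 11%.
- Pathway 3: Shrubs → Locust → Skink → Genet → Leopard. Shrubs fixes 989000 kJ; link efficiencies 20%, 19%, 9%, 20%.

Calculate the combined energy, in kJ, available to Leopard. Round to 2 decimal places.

Pathway 1: 209700 × 0.15 × 0.17 × 0.09 = 481.2615 kJ
Pathway 2: 255500 × 0.15 × 0.05 × 0.11 = 210.7875 kJ
Pathway 3: 989000 × 0.2 × 0.19 × 0.09 × 0.2 = 676.476 kJ
Total at Leopard: 481.2615 + 210.7875 + 676.476 = 1368.525 kJ

1368.53 kJ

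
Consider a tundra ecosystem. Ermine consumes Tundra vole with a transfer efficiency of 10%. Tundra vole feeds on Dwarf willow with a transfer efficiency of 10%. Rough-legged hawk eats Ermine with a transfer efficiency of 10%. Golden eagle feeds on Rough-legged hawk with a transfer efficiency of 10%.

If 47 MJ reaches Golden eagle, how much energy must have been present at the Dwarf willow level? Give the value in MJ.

Cumulative transfer efficiency: 0.1 × 0.1 × 0.1 × 0.1 = 0.0001
Dwarf willow energy = 47 / 0.0001 = 470000 MJ

470000 MJ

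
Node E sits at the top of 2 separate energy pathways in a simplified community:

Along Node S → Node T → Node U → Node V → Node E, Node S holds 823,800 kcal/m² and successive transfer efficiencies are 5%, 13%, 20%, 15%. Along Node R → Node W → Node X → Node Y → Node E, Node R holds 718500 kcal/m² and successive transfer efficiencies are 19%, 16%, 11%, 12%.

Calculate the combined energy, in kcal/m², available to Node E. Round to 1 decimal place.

449.0 kcal/m²

Via Node S: 823800 × 0.05 × 0.13 × 0.2 × 0.15 = 160.641 kcal/m²
Via Node R: 718500 × 0.19 × 0.16 × 0.11 × 0.12 = 288.31968 kcal/m²
Total at Node E: 160.641 + 288.31968 = 448.96068 kcal/m²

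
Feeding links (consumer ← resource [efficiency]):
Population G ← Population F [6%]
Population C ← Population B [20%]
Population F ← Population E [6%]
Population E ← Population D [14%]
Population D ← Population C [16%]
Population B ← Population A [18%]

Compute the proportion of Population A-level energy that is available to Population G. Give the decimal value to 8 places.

Product of link efficiencies: 0.18 × 0.2 × 0.16 × 0.14 × 0.06 × 0.06 = 0.00000290304

0.00000290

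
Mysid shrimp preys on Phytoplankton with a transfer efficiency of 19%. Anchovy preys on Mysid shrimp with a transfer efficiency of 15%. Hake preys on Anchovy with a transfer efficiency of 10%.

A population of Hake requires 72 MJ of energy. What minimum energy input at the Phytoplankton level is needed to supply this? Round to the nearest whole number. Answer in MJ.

25263 MJ

Cumulative transfer efficiency: 0.19 × 0.15 × 0.1 = 0.00285
Phytoplankton energy = 72 / 0.00285 = 25263 MJ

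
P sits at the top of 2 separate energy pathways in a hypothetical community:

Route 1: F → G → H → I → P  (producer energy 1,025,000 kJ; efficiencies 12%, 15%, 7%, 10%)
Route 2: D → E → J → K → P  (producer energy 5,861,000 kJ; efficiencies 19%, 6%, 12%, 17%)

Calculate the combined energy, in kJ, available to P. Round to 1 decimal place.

Route 1: 1025000 × 0.12 × 0.15 × 0.07 × 0.1 = 129.15 kJ
Route 2: 5861000 × 0.19 × 0.06 × 0.12 × 0.17 = 1363.03416 kJ
Total at P: 129.15 + 1363.03416 = 1492.18416 kJ

1492.2 kJ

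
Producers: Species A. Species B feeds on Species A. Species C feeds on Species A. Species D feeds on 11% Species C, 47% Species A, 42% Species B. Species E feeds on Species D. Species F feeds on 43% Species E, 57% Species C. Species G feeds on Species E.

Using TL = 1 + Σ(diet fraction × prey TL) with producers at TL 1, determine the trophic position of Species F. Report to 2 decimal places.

3.66

Species B: 1 + 1 = 2
Species C: 1 + 1 = 2
Species D: 1 + (0.11×2 + 0.47×1 + 0.42×2) = 2.53
Species E: 1 + 2.53 = 3.53
Species F: 1 + (0.43×3.53 + 0.57×2) = 3.6579
Species G: 1 + 3.53 = 4.53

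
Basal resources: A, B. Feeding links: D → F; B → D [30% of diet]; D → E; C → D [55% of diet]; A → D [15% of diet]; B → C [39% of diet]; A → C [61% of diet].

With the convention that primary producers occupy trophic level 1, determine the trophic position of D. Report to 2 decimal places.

2.55

C: 1 + (0.39×1 + 0.61×1) = 2
D: 1 + (0.3×1 + 0.15×1 + 0.55×2) = 2.55
E: 1 + 2.55 = 3.55
F: 1 + 2.55 = 3.55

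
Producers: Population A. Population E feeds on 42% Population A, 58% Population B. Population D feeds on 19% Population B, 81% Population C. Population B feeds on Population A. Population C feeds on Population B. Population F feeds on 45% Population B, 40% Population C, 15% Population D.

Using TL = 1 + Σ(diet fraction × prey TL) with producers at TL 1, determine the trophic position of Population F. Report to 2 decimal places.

3.67

Population B: 1 + 1 = 2
Population C: 1 + 2 = 3
Population D: 1 + (0.19×2 + 0.81×3) = 3.81
Population E: 1 + (0.42×1 + 0.58×2) = 2.58
Population F: 1 + (0.45×2 + 0.4×3 + 0.15×3.81) = 3.6715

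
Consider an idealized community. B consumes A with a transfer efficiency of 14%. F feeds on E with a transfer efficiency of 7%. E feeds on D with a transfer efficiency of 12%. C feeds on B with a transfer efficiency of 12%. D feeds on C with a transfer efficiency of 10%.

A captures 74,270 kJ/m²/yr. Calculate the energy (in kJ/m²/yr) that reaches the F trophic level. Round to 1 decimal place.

B: 74270 × 0.14 = 10397.8 kJ/m²/yr
C: 10397.8 × 0.12 = 1247.736 kJ/m²/yr
D: 1247.736 × 0.1 = 124.7736 kJ/m²/yr
E: 124.7736 × 0.12 = 14.972832 kJ/m²/yr
F: 14.972832 × 0.07 = 1.04809824 kJ/m²/yr

1.0 kJ/m²/yr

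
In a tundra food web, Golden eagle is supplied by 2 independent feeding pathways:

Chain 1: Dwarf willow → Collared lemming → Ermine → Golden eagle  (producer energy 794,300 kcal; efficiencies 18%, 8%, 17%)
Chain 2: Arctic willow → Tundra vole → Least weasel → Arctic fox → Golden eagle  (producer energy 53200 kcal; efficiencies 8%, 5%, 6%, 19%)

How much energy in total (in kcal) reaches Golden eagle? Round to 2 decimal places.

Chain 1: 794300 × 0.18 × 0.08 × 0.17 = 1944.4464 kcal
Chain 2: 53200 × 0.08 × 0.05 × 0.06 × 0.19 = 2.42592 kcal
Total at Golden eagle: 1944.4464 + 2.42592 = 1946.87232 kcal

1946.87 kcal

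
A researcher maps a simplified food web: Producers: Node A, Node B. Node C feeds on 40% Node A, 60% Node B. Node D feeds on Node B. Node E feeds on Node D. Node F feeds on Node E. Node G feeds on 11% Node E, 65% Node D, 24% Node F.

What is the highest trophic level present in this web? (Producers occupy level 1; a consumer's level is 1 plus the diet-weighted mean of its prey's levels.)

Node C: 1 + (0.4×1 + 0.6×1) = 2
Node D: 1 + 1 = 2
Node E: 1 + 2 = 3
Node F: 1 + 3 = 4
Node G: 1 + (0.11×3 + 0.65×2 + 0.24×4) = 3.59

4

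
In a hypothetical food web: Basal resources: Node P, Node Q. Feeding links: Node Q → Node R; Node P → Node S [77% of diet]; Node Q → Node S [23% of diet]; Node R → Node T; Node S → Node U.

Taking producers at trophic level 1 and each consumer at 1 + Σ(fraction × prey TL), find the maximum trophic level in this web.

3

Node R: 1 + 1 = 2
Node S: 1 + (0.77×1 + 0.23×1) = 2
Node T: 1 + 2 = 3
Node U: 1 + 2 = 3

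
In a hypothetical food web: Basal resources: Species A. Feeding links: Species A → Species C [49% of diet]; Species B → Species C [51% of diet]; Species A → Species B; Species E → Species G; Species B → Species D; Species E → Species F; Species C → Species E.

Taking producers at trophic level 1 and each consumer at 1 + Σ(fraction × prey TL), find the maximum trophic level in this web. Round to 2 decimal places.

4.51

Species B: 1 + 1 = 2
Species C: 1 + (0.51×2 + 0.49×1) = 2.51
Species D: 1 + 2 = 3
Species E: 1 + 2.51 = 3.51
Species F: 1 + 3.51 = 4.51
Species G: 1 + 3.51 = 4.51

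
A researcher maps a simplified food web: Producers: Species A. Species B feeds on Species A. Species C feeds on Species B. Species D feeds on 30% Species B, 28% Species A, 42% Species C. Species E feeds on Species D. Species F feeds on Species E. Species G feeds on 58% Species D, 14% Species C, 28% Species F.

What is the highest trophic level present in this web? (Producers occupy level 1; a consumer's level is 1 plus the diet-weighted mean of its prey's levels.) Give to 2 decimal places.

5.14

Species B: 1 + 1 = 2
Species C: 1 + 2 = 3
Species D: 1 + (0.3×2 + 0.28×1 + 0.42×3) = 3.14
Species E: 1 + 3.14 = 4.14
Species F: 1 + 4.14 = 5.14
Species G: 1 + (0.58×3.14 + 0.14×3 + 0.28×5.14) = 4.6804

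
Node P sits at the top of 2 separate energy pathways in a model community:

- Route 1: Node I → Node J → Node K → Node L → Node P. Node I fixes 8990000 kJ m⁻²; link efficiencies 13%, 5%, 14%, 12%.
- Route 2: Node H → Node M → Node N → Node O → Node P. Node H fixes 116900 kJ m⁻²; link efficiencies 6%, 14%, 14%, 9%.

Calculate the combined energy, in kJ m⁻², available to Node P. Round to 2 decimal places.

994.08 kJ m⁻²

Route 1: 8990000 × 0.13 × 0.05 × 0.14 × 0.12 = 981.708 kJ m⁻²
Route 2: 116900 × 0.06 × 0.14 × 0.14 × 0.09 = 12.372696 kJ m⁻²
Total at Node P: 981.708 + 12.372696 = 994.080696 kJ m⁻²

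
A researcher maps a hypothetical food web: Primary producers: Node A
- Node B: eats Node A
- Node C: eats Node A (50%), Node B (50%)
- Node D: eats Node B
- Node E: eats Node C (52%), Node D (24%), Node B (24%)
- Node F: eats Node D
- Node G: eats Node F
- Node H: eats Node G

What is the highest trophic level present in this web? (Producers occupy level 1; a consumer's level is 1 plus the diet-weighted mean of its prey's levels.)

Node B: 1 + 1 = 2
Node C: 1 + (0.5×1 + 0.5×2) = 2.5
Node D: 1 + 2 = 3
Node E: 1 + (0.52×2.5 + 0.24×3 + 0.24×2) = 3.5
Node F: 1 + 3 = 4
Node G: 1 + 4 = 5
Node H: 1 + 5 = 6

6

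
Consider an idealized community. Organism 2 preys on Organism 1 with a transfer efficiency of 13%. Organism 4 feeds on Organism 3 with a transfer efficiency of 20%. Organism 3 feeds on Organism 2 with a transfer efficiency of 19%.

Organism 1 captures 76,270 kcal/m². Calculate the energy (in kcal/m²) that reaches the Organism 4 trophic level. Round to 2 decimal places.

376.77 kcal/m²

Organism 2: 76270 × 0.13 = 9915.1 kcal/m²
Organism 3: 9915.1 × 0.19 = 1883.869 kcal/m²
Organism 4: 1883.869 × 0.2 = 376.7738 kcal/m²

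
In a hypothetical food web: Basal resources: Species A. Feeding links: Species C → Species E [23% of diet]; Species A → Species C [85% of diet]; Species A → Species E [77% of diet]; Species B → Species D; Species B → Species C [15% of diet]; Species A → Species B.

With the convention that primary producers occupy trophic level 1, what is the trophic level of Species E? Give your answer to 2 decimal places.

2.26

Species B: 1 + 1 = 2
Species C: 1 + (0.85×1 + 0.15×2) = 2.15
Species D: 1 + 2 = 3
Species E: 1 + (0.23×2.15 + 0.77×1) = 2.2645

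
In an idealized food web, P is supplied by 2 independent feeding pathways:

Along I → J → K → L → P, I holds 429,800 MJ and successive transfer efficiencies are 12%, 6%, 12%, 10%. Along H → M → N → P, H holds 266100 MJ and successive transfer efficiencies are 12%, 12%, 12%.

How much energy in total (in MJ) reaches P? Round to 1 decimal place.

Via I: 429800 × 0.12 × 0.06 × 0.12 × 0.1 = 37.13472 MJ
Via H: 266100 × 0.12 × 0.12 × 0.12 = 459.8208 MJ
Total at P: 37.13472 + 459.8208 = 496.95552 MJ

497.0 MJ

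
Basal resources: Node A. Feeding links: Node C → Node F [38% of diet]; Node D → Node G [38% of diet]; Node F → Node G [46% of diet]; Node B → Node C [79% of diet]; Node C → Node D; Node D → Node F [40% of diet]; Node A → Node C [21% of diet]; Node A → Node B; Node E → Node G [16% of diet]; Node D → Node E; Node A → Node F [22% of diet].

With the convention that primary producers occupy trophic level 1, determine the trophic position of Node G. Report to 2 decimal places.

4.95

Node B: 1 + 1 = 2
Node C: 1 + (0.79×2 + 0.21×1) = 2.79
Node D: 1 + 2.79 = 3.79
Node E: 1 + 3.79 = 4.79
Node F: 1 + (0.38×2.79 + 0.22×1 + 0.4×3.79) = 3.7962
Node G: 1 + (0.46×3.7962 + 0.38×3.79 + 0.16×4.79) = 4.952852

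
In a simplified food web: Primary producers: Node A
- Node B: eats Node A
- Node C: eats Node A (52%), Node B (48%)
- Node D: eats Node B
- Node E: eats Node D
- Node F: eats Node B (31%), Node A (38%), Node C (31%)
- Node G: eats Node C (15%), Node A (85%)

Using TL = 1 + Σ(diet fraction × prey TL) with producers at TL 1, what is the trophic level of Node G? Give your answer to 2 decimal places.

2.22

Node B: 1 + 1 = 2
Node C: 1 + (0.52×1 + 0.48×2) = 2.48
Node D: 1 + 2 = 3
Node E: 1 + 3 = 4
Node F: 1 + (0.31×2 + 0.38×1 + 0.31×2.48) = 2.7688
Node G: 1 + (0.15×2.48 + 0.85×1) = 2.222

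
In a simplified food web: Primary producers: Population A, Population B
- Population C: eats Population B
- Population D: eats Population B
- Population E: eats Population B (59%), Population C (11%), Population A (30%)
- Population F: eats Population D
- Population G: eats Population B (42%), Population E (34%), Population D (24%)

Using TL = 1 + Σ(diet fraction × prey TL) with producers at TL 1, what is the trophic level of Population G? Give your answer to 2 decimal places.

2.62

Population C: 1 + 1 = 2
Population D: 1 + 1 = 2
Population E: 1 + (0.59×1 + 0.11×2 + 0.3×1) = 2.11
Population F: 1 + 2 = 3
Population G: 1 + (0.42×1 + 0.34×2.11 + 0.24×2) = 2.6174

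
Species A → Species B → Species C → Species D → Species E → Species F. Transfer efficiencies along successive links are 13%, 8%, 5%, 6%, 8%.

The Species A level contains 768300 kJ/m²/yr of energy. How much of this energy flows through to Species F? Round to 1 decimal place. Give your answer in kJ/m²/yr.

Species B: 768300 × 0.13 = 99879 kJ/m²/yr
Species C: 99879 × 0.08 = 7990.32 kJ/m²/yr
Species D: 7990.32 × 0.05 = 399.516 kJ/m²/yr
Species E: 399.516 × 0.06 = 23.97096 kJ/m²/yr
Species F: 23.97096 × 0.08 = 1.9176768 kJ/m²/yr

1.9 kJ/m²/yr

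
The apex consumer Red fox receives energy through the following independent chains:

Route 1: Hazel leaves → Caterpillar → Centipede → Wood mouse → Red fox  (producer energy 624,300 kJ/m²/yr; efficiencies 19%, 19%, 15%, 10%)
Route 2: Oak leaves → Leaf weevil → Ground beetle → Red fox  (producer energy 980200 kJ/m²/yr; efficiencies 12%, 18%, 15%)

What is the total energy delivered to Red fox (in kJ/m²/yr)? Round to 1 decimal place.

Route 1: 624300 × 0.19 × 0.19 × 0.15 × 0.1 = 338.05845 kJ/m²/yr
Route 2: 980200 × 0.12 × 0.18 × 0.15 = 3175.848 kJ/m²/yr
Total at Red fox: 338.05845 + 3175.848 = 3513.90645 kJ/m²/yr

3513.9 kJ/m²/yr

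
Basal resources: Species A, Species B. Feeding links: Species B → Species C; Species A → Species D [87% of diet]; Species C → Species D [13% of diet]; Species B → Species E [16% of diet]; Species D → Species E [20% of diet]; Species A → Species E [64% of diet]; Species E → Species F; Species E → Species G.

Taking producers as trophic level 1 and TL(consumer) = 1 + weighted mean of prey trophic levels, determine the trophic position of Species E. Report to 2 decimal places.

Species C: 1 + 1 = 2
Species D: 1 + (0.87×1 + 0.13×2) = 2.13
Species E: 1 + (0.16×1 + 0.2×2.13 + 0.64×1) = 2.226
Species F: 1 + 2.226 = 3.226
Species G: 1 + 2.226 = 3.226

2.23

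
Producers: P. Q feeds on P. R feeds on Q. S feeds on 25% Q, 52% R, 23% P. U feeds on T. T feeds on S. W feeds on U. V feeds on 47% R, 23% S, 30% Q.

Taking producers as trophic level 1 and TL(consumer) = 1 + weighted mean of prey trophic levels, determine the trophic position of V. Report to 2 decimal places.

Q: 1 + 1 = 2
R: 1 + 2 = 3
S: 1 + (0.25×2 + 0.52×3 + 0.23×1) = 3.29
T: 1 + 3.29 = 4.29
U: 1 + 4.29 = 5.29
V: 1 + (0.47×3 + 0.23×3.29 + 0.3×2) = 3.7667
W: 1 + 5.29 = 6.29

3.77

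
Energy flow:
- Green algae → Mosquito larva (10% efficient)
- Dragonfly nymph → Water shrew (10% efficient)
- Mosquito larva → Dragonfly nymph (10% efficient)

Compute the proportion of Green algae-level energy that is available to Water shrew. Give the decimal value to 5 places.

Product of link efficiencies: 0.1 × 0.1 × 0.1 = 0.001

0.00100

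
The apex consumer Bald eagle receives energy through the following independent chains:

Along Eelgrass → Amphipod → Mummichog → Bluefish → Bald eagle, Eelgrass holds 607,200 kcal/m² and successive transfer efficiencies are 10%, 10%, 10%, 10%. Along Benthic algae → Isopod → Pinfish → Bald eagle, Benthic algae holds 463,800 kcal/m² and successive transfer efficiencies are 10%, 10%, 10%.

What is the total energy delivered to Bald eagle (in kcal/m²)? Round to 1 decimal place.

Via Eelgrass: 607200 × 0.1 × 0.1 × 0.1 × 0.1 = 60.72 kcal/m²
Via Benthic algae: 463800 × 0.1 × 0.1 × 0.1 = 463.8 kcal/m²
Total at Bald eagle: 60.72 + 463.8 = 524.52 kcal/m²

524.5 kcal/m²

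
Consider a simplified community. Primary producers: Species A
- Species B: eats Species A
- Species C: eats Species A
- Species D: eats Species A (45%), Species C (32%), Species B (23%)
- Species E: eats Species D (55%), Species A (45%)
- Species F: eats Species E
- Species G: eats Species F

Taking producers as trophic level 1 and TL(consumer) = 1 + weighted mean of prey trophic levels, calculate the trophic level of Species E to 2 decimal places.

Species B: 1 + 1 = 2
Species C: 1 + 1 = 2
Species D: 1 + (0.45×1 + 0.32×2 + 0.23×2) = 2.55
Species E: 1 + (0.55×2.55 + 0.45×1) = 2.8525
Species F: 1 + 2.8525 = 3.8525
Species G: 1 + 3.8525 = 4.8525

2.85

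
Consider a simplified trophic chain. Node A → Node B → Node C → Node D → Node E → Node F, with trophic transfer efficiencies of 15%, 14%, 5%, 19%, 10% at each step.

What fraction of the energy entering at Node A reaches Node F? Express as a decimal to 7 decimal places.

0.0000200

Product of link efficiencies: 0.15 × 0.14 × 0.05 × 0.19 × 0.1 = 0.00001995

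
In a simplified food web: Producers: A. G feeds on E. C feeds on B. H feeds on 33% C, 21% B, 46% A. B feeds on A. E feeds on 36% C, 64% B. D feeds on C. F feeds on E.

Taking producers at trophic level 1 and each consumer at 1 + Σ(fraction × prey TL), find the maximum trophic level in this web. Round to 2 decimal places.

B: 1 + 1 = 2
C: 1 + 2 = 3
D: 1 + 3 = 4
E: 1 + (0.36×3 + 0.64×2) = 3.36
F: 1 + 3.36 = 4.36
G: 1 + 3.36 = 4.36
H: 1 + (0.33×3 + 0.21×2 + 0.46×1) = 2.87

4.36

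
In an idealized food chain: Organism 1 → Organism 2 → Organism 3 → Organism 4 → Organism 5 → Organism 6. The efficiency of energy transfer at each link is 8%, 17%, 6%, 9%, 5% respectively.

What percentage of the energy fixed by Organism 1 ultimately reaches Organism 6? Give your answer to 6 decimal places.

0.000367%

Product of link efficiencies: 0.08 × 0.17 × 0.06 × 0.09 × 0.05 = 0.000003672
As a percentage: 0.000003672 × 100 = 0.000367%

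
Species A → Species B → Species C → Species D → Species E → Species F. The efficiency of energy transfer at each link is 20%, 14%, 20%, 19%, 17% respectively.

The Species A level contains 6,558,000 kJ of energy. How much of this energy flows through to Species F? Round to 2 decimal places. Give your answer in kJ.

Species B: 6558000 × 0.2 = 1311600 kJ
Species C: 1311600 × 0.14 = 183624 kJ
Species D: 183624 × 0.2 = 36724.8 kJ
Species E: 36724.8 × 0.19 = 6977.712 kJ
Species F: 6977.712 × 0.17 = 1186.21104 kJ

1186.21 kJ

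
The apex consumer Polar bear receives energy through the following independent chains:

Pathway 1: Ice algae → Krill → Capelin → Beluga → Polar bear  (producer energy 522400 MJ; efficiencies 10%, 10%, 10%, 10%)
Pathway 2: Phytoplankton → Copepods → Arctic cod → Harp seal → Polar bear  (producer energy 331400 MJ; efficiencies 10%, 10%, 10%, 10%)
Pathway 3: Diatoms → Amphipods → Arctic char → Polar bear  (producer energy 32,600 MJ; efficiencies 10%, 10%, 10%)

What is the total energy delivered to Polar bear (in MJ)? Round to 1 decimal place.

118.0 MJ

Pathway 1: 522400 × 0.1 × 0.1 × 0.1 × 0.1 = 52.24 MJ
Pathway 2: 331400 × 0.1 × 0.1 × 0.1 × 0.1 = 33.14 MJ
Pathway 3: 32600 × 0.1 × 0.1 × 0.1 = 32.6 MJ
Total at Polar bear: 52.24 + 33.14 + 32.6 = 117.98 MJ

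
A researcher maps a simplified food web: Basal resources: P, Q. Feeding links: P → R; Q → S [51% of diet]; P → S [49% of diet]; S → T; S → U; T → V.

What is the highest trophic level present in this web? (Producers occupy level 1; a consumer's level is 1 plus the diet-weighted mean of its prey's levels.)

4

R: 1 + 1 = 2
S: 1 + (0.51×1 + 0.49×1) = 2
T: 1 + 2 = 3
U: 1 + 2 = 3
V: 1 + 3 = 4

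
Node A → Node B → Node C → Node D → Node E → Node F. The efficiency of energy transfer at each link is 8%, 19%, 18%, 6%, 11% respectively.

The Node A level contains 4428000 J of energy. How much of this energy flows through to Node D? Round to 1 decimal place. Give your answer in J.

12115.0 J

Node B: 4428000 × 0.08 = 354240 J
Node C: 354240 × 0.19 = 67305.6 J
Node D: 67305.6 × 0.18 = 12115.008 J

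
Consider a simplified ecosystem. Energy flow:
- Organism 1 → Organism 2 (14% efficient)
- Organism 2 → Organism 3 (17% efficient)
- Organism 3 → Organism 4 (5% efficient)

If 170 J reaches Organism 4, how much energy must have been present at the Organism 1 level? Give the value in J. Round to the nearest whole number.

Cumulative transfer efficiency: 0.14 × 0.17 × 0.05 = 0.00119
Organism 1 energy = 170 / 0.00119 = 142857 J

142857 J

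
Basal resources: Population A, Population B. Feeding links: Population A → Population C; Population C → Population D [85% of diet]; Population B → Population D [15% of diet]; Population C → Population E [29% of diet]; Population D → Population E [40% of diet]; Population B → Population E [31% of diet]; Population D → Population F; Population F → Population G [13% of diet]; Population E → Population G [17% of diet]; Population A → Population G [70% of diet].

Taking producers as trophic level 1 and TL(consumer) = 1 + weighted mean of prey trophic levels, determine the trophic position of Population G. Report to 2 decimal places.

Population C: 1 + 1 = 2
Population D: 1 + (0.85×2 + 0.15×1) = 2.85
Population E: 1 + (0.29×2 + 0.4×2.85 + 0.31×1) = 3.03
Population F: 1 + 2.85 = 3.85
Population G: 1 + (0.13×3.85 + 0.17×3.03 + 0.7×1) = 2.7156

2.72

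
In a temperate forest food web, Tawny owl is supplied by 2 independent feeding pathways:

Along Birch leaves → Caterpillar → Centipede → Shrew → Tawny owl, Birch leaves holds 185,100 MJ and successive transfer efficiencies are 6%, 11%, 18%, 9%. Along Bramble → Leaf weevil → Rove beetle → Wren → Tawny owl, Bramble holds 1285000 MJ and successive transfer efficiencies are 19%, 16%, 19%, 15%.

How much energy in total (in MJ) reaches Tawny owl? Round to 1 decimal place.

Via Birch leaves: 185100 × 0.06 × 0.11 × 0.18 × 0.09 = 19.790892 MJ
Via Bramble: 1285000 × 0.19 × 0.16 × 0.19 × 0.15 = 1113.324 MJ
Total at Tawny owl: 19.790892 + 1113.324 = 1133.114892 MJ

1133.1 MJ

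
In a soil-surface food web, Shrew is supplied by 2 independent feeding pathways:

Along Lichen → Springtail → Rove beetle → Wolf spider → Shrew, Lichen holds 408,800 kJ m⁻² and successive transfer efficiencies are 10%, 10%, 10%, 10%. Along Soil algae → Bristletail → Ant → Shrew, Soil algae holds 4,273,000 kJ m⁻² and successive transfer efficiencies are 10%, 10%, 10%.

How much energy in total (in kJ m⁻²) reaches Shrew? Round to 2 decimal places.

4313.88 kJ m⁻²

Via Lichen: 408800 × 0.1 × 0.1 × 0.1 × 0.1 = 40.88 kJ m⁻²
Via Soil algae: 4273000 × 0.1 × 0.1 × 0.1 = 4273 kJ m⁻²
Total at Shrew: 40.88 + 4273 = 4313.88 kJ m⁻²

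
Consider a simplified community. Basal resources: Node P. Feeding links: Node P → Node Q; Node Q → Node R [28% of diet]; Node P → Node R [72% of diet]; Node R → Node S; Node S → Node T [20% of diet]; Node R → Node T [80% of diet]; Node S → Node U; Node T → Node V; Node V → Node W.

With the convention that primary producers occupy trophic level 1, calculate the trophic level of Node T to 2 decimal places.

Node Q: 1 + 1 = 2
Node R: 1 + (0.28×2 + 0.72×1) = 2.28
Node S: 1 + 2.28 = 3.28
Node T: 1 + (0.2×3.28 + 0.8×2.28) = 3.48
Node U: 1 + 3.28 = 4.28
Node V: 1 + 3.48 = 4.48
Node W: 1 + 4.48 = 5.48

3.48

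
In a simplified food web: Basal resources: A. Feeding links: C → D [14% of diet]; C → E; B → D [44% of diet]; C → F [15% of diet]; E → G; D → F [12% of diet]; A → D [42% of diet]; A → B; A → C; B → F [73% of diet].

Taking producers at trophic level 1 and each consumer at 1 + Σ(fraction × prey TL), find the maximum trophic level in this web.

4

B: 1 + 1 = 2
C: 1 + 1 = 2
D: 1 + (0.44×2 + 0.14×2 + 0.42×1) = 2.58
E: 1 + 2 = 3
F: 1 + (0.15×2 + 0.73×2 + 0.12×2.58) = 3.0696
G: 1 + 3 = 4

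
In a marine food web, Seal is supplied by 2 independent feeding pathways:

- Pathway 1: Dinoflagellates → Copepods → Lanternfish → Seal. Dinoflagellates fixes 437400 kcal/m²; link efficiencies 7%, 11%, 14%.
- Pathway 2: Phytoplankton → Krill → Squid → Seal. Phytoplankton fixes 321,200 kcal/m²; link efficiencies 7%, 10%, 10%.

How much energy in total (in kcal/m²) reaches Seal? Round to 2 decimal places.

696.36 kcal/m²

Pathway 1: 437400 × 0.07 × 0.11 × 0.14 = 471.5172 kcal/m²
Pathway 2: 321200 × 0.07 × 0.1 × 0.1 = 224.84 kcal/m²
Total at Seal: 471.5172 + 224.84 = 696.3572 kcal/m²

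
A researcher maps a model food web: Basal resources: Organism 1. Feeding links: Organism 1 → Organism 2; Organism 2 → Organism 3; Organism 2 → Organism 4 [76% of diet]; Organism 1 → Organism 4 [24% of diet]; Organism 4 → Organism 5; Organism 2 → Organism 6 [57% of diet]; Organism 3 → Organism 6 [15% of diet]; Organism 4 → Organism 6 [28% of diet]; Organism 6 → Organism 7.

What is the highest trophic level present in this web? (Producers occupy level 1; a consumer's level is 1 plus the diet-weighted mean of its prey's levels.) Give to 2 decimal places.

Organism 2: 1 + 1 = 2
Organism 3: 1 + 2 = 3
Organism 4: 1 + (0.76×2 + 0.24×1) = 2.76
Organism 5: 1 + 2.76 = 3.76
Organism 6: 1 + (0.57×2 + 0.15×3 + 0.28×2.76) = 3.3628
Organism 7: 1 + 3.3628 = 4.3628

4.36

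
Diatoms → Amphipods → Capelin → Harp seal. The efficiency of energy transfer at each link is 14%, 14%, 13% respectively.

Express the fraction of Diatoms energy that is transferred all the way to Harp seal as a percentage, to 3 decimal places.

Product of link efficiencies: 0.14 × 0.14 × 0.13 = 0.002548
As a percentage: 0.002548 × 100 = 0.255%

0.255%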